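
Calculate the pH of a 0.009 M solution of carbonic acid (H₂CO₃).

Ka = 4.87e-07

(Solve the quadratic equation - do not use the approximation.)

x² + Ka×x - Ka×C = 0. Using quadratic formula: [H⁺] = 6.5961e-05

pH = 4.18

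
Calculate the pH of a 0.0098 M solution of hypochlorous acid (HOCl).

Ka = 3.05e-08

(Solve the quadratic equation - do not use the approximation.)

x² + Ka×x - Ka×C = 0. Using quadratic formula: [H⁺] = 1.7273e-05

pH = 4.76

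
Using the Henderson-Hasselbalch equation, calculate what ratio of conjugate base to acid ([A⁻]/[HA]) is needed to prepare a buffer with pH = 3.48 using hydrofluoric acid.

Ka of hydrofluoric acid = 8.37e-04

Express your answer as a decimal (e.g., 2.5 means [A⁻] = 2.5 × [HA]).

pKa = -log(8.37e-04) = 3.0773. pH = pKa + log([A⁻]/[HA]), so log([A⁻]/[HA]) = pH − pKa = 3.48 − 3.0773 = 0.4027. [A⁻]/[HA] = 10^(0.4027) = 2.53

[A⁻]/[HA] = 2.53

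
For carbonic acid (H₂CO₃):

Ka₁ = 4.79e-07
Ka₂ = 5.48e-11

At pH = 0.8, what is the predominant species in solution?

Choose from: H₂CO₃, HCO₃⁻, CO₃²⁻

pKa₁ = 6.32, pKa₂ = 10.26. For a polyprotic acid the predominant species crosses at each pKa: below pKa_n the protonated form dominates, above it the deprotonated form does. At pH = 0.8, the predominant species is H₂CO₃.

H₂CO₃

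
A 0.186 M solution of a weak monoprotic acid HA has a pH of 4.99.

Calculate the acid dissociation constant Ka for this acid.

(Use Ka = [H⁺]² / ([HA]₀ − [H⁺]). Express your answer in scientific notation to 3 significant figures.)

[H⁺] = 10^(−pH) = 10^(−4.99) = 1.023e-05 M. For HA ⇌ H⁺ + A⁻, Ka = [H⁺][A⁻]/[HA] = [H⁺]² / ([HA]₀ − [H⁺]) = (1.023e-05)² / (0.186 − 1.023e-05) = 5.63e-10.

K_a = 5.63e-10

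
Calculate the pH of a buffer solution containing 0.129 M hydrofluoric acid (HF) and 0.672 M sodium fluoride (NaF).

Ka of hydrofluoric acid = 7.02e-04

pKa = -log(7.02e-04) = 3.15. pH = pKa + log([A⁻]/[HA]) = 3.15 + log(0.672/0.129)

pH = 3.87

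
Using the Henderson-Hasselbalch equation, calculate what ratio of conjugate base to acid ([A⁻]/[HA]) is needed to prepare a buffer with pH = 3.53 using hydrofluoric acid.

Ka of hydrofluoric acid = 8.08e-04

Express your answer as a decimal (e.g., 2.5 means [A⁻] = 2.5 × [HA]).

pKa = -log(8.08e-04) = 3.0926. pH = pKa + log([A⁻]/[HA]), so log([A⁻]/[HA]) = pH − pKa = 3.53 − 3.0926 = 0.4374. [A⁻]/[HA] = 10^(0.4374) = 2.74

[A⁻]/[HA] = 2.74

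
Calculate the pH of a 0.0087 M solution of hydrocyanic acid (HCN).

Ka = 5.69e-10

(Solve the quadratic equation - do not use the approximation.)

x² + Ka×x - Ka×C = 0. Using quadratic formula: [H⁺] = 2.2246e-06

pH = 5.65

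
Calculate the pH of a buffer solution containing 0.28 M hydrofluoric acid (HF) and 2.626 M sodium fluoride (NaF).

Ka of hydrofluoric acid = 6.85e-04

pKa = -log(6.85e-04) = 3.16. pH = pKa + log([A⁻]/[HA]) = 3.16 + log(2.626/0.28)

pH = 4.14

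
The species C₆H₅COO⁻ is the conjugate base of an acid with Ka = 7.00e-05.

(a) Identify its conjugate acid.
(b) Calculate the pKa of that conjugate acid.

(a) The conjugate acid is formed by adding one H⁺ to C₆H₅COO⁻, giving C₆H₅COOH. (b) pKa = -log(Ka) = -log(7.00e-05) = 4.15.

Conjugate acid: C₆H₅COOH; pK_a = 4.15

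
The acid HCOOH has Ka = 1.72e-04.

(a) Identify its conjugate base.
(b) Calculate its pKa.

(a) The conjugate base is formed by removing one H⁺ from HCOOH, giving HCOO⁻. (b) pKa = -log(Ka) = -log(1.72e-04) = 3.76.

Conjugate base: HCOO⁻; pK_a = 3.76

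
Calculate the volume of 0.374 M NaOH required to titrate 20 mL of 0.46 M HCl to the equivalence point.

At equivalence: moles acid = moles base. moles HCl = 0.46 × 20/1000 = 0.0092 mol. V_base = moles / 0.374 × 1000 = 24.6 mL.

V_{base} = 24.6 mL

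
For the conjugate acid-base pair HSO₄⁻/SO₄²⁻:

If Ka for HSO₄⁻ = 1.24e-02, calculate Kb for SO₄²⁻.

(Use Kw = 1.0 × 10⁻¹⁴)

For a conjugate pair Ka × Kb = Kw, so Kb = Kw/Ka = 1.0 × 10⁻¹⁴ / 1.24e-02 = 8.06e-13.

K_b = 8.06e-13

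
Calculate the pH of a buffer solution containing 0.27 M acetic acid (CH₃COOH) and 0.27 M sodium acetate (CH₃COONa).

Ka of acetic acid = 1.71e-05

pKa = -log(1.71e-05) = 4.77. pH = pKa + log([A⁻]/[HA]) = 4.77 + log(0.27/0.27)

pH = 4.77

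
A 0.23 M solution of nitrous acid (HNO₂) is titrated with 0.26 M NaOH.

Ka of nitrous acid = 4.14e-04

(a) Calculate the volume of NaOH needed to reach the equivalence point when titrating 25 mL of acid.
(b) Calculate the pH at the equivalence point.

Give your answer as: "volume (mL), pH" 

moles acid = 0.23 × 25/1000 = 0.00575 mol; V_base = moles/0.26 × 1000 = 22.1 mL. At equivalence only the conjugate base is present: [A⁻] = 0.00575/0.047 = 1.2204e-01 M. Kb = Kw/Ka = 2.42e-11; [OH⁻] = √(Kb × [A⁻]) = 1.7169e-06; pOH = 5.77; pH = 14 - pOH = 8.23.

V = 22.1 mL, pH = 8.23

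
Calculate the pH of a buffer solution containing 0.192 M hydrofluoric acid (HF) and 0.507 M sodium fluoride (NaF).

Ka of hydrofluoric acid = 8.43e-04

pKa = -log(8.43e-04) = 3.07. pH = pKa + log([A⁻]/[HA]) = 3.07 + log(0.507/0.192)

pH = 3.50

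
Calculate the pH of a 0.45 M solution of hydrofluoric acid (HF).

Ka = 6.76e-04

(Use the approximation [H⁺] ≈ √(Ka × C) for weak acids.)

[H⁺] = √(Ka × C) = √(6.76e-04 × 0.45) = 1.7441e-02. pH = -log(1.7441e-02)

pH = 1.76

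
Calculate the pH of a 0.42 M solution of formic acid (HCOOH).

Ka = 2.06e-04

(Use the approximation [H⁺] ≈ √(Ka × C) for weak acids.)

[H⁺] = √(Ka × C) = √(2.06e-04 × 0.42) = 9.3016e-03. pH = -log(9.3016e-03)

pH = 2.03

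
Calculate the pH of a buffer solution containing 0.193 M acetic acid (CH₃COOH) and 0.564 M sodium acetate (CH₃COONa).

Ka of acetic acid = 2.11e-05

pKa = -log(2.11e-05) = 4.68. pH = pKa + log([A⁻]/[HA]) = 4.68 + log(0.564/0.193)

pH = 5.14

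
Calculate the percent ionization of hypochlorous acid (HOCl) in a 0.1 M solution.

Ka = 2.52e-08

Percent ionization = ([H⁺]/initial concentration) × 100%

Using Ka equilibrium: x² + Ka×x - Ka×C = 0. Solving: [H⁺] = 5.0187e-05. Percent = (5.0187e-05/0.1) × 100

Percent ionization = 0.0502%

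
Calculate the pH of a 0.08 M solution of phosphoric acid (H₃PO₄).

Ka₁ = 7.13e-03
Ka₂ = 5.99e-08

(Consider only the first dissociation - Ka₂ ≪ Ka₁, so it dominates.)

First dissociation dominates. From Ka₁ = [H⁺][HA⁻]/[H₂A], x² + Ka₁·x − Ka₁·C = 0 with C = 0.08 M and Ka₁ = 7.13e-03. Solving: [H⁺] = (−Ka₁ + √(Ka₁² + 4·Ka₁·C)) / 2 = 2.0583e-02 M. pH = -log(2.0583e-02) = 1.69.

pH = 1.69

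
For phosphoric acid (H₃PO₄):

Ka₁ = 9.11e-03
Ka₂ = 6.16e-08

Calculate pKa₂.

pKa₂ = -log(Ka₂) = -log(6.16e-08) = 7.21.

pK_{a2} = 7.21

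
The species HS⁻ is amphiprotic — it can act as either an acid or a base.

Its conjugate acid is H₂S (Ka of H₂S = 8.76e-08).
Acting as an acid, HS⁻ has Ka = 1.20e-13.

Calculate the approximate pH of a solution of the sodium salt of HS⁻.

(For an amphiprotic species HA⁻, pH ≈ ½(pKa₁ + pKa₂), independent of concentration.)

pKa₁ = -log(8.76e-08) = 7.06; pKa₂ = -log(1.20e-13) = 12.92. For an amphiprotic species, pH ≈ ½(pKa₁ + pKa₂) = ½(7.06 + 12.92) = 9.99.

pH = 9.99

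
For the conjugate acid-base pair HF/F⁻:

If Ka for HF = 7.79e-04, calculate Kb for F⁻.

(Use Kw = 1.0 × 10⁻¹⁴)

For a conjugate pair Ka × Kb = Kw, so Kb = Kw/Ka = 1.0 × 10⁻¹⁴ / 7.79e-04 = 1.28e-11.

K_b = 1.28e-11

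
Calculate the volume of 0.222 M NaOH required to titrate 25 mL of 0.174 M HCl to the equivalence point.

At equivalence: moles acid = moles base. moles HCl = 0.174 × 25/1000 = 0.00435 mol. V_base = moles / 0.222 × 1000 = 19.6 mL.

V_{base} = 19.6 mL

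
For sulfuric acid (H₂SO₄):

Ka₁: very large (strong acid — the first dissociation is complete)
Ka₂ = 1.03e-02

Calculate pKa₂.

pKa₂ = -log(Ka₂) = -log(1.03e-02) = 1.99.

pK_{a2} = 1.99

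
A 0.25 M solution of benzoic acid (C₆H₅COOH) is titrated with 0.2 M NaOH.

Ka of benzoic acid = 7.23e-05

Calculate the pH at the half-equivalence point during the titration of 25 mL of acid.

At half-equivalence [HA] = [A⁻], so Henderson-Hasselbalch gives pH = pKa = -log(7.23e-05) = 4.14.

pH = pKa = 4.14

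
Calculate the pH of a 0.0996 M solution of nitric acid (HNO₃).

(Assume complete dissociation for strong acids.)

[H⁺] = 0.0996 M for strong acid. pH = -log[H⁺] = -log(0.0996)

pH = 1.00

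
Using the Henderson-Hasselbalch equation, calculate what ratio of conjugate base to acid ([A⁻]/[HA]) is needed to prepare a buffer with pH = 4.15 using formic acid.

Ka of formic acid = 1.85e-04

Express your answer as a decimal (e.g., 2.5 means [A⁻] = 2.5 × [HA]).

pKa = -log(1.85e-04) = 3.7328. pH = pKa + log([A⁻]/[HA]), so log([A⁻]/[HA]) = pH − pKa = 4.15 − 3.7328 = 0.4172. [A⁻]/[HA] = 10^(0.4172) = 2.61

[A⁻]/[HA] = 2.61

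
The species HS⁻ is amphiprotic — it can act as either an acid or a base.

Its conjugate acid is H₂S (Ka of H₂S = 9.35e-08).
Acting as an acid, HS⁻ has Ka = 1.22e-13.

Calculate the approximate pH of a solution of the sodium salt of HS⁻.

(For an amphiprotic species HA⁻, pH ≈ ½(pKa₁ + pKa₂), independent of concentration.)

pKa₁ = -log(9.35e-08) = 7.03; pKa₂ = -log(1.22e-13) = 12.91. For an amphiprotic species, pH ≈ ½(pKa₁ + pKa₂) = ½(7.03 + 12.91) = 9.97.

pH = 9.97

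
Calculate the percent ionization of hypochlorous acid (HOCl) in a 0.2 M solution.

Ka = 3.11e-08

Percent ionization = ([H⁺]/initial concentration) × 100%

Using Ka equilibrium: x² + Ka×x - Ka×C = 0. Solving: [H⁺] = 7.8851e-05. Percent = (7.8851e-05/0.2) × 100

Percent ionization = 0.0394%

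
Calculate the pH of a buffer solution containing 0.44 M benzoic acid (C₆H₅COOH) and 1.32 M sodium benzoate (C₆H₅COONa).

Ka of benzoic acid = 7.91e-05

pKa = -log(7.91e-05) = 4.10. pH = pKa + log([A⁻]/[HA]) = 4.10 + log(1.32/0.44)

pH = 4.58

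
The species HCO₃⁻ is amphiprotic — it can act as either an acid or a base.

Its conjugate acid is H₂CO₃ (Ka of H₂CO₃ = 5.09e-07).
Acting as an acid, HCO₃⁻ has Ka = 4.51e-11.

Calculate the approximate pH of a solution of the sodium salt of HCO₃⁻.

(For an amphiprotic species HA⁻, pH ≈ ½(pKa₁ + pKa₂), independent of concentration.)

pKa₁ = -log(5.09e-07) = 6.29; pKa₂ = -log(4.51e-11) = 10.35. For an amphiprotic species, pH ≈ ½(pKa₁ + pKa₂) = ½(6.29 + 10.35) = 8.32.

pH = 8.32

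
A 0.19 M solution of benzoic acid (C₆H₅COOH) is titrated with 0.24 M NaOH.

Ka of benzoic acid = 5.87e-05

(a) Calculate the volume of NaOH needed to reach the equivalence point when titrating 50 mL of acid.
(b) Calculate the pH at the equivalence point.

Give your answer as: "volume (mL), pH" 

moles acid = 0.19 × 50/1000 = 0.0095 mol; V_base = moles/0.24 × 1000 = 39.6 mL. At equivalence only the conjugate base is present: [A⁻] = 0.0095/0.090 = 1.0605e-01 M. Kb = Kw/Ka = 1.70e-10; [OH⁻] = √(Kb × [A⁻]) = 4.2504e-06; pOH = 5.37; pH = 14 - pOH = 8.63.

V = 39.6 mL, pH = 8.63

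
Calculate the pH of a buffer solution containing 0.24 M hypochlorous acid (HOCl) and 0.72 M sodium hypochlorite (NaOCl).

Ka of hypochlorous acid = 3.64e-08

pKa = -log(3.64e-08) = 7.44. pH = pKa + log([A⁻]/[HA]) = 7.44 + log(0.72/0.24)

pH = 7.92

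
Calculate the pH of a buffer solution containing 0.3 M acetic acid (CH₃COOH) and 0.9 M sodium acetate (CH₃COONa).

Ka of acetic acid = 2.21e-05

pKa = -log(2.21e-05) = 4.66. pH = pKa + log([A⁻]/[HA]) = 4.66 + log(0.9/0.3)

pH = 5.13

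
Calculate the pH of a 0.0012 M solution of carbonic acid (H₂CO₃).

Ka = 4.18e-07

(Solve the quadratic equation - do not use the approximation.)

x² + Ka×x - Ka×C = 0. Using quadratic formula: [H⁺] = 2.2188e-05

pH = 4.65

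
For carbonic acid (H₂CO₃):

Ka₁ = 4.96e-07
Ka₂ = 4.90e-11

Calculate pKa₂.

pKa₂ = -log(Ka₂) = -log(4.90e-11) = 10.31.

pK_{a2} = 10.31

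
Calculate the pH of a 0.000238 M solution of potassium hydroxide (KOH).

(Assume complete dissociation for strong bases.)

[OH⁻] = 0.000238 M for strong base. pOH = -log[OH⁻] = 3.62, pH = 14 - pOH

pH = 10.38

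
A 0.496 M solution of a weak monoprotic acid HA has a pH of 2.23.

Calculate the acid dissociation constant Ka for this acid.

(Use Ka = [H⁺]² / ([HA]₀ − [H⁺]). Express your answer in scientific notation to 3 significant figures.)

[H⁺] = 10^(−pH) = 10^(−2.23) = 5.888e-03 M. For HA ⇌ H⁺ + A⁻, Ka = [H⁺][A⁻]/[HA] = [H⁺]² / ([HA]₀ − [H⁺]) = (5.888e-03)² / (0.496 − 5.888e-03) = 7.07e-05.

K_a = 7.07e-05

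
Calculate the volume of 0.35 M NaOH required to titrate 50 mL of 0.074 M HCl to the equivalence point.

At equivalence: moles acid = moles base. moles HCl = 0.074 × 50/1000 = 0.0037 mol. V_base = moles / 0.35 × 1000 = 10.6 mL.

V_{base} = 10.6 mL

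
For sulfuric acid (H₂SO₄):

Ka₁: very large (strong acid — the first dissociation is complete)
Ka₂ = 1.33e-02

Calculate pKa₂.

pKa₂ = -log(Ka₂) = -log(1.33e-02) = 1.88.

pK_{a2} = 1.88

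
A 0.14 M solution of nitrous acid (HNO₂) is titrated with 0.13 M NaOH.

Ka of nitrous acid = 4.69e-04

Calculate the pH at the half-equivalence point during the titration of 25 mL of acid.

At half-equivalence [HA] = [A⁻], so Henderson-Hasselbalch gives pH = pKa = -log(4.69e-04) = 3.33.

pH = pKa = 3.33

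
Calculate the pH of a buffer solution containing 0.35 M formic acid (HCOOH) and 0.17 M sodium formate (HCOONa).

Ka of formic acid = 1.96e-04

pKa = -log(1.96e-04) = 3.71. pH = pKa + log([A⁻]/[HA]) = 3.71 + log(0.17/0.35)

pH = 3.39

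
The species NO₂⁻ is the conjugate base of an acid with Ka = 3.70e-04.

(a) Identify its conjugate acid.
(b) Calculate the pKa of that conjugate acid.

(a) The conjugate acid is formed by adding one H⁺ to NO₂⁻, giving HNO₂. (b) pKa = -log(Ka) = -log(3.70e-04) = 3.43.

Conjugate acid: HNO₂; pK_a = 3.43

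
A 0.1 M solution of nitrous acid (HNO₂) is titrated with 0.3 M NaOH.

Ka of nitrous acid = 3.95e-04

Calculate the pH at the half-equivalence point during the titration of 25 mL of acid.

At half-equivalence [HA] = [A⁻], so Henderson-Hasselbalch gives pH = pKa = -log(3.95e-04) = 3.40.

pH = pKa = 3.40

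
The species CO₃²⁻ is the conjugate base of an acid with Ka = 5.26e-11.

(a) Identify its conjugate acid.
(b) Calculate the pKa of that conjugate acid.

(a) The conjugate acid is formed by adding one H⁺ to CO₃²⁻, giving HCO₃⁻. (b) pKa = -log(Ka) = -log(5.26e-11) = 10.28.

Conjugate acid: HCO₃⁻; pK_a = 10.28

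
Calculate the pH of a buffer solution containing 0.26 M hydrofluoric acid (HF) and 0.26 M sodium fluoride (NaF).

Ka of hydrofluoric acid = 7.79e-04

pKa = -log(7.79e-04) = 3.11. pH = pKa + log([A⁻]/[HA]) = 3.11 + log(0.26/0.26)

pH = 3.11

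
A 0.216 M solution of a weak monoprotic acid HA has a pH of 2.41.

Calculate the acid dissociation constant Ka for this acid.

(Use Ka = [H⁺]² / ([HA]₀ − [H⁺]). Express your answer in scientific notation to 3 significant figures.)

[H⁺] = 10^(−pH) = 10^(−2.41) = 3.890e-03 M. For HA ⇌ H⁺ + A⁻, Ka = [H⁺][A⁻]/[HA] = [H⁺]² / ([HA]₀ − [H⁺]) = (3.890e-03)² / (0.216 − 3.890e-03) = 7.14e-05.

K_a = 7.14e-05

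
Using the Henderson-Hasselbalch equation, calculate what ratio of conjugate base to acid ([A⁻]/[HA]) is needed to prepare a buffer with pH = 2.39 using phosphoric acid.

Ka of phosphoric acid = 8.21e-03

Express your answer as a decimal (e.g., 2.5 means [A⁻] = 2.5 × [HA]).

pKa = -log(8.21e-03) = 2.0857. pH = pKa + log([A⁻]/[HA]), so log([A⁻]/[HA]) = pH − pKa = 2.39 − 2.0857 = 0.3043. [A⁻]/[HA] = 10^(0.3043) = 2.02

[A⁻]/[HA] = 2.02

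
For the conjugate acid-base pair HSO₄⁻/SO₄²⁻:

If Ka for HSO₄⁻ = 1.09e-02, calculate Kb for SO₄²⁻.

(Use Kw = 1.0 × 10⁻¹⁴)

For a conjugate pair Ka × Kb = Kw, so Kb = Kw/Ka = 1.0 × 10⁻¹⁴ / 1.09e-02 = 9.17e-13.

K_b = 9.17e-13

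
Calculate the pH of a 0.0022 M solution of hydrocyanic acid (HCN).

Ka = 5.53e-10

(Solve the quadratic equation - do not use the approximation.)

x² + Ka×x - Ka×C = 0. Using quadratic formula: [H⁺] = 1.1027e-06

pH = 5.96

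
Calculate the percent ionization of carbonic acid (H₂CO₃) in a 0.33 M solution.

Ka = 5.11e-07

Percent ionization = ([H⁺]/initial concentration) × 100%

Using Ka equilibrium: x² + Ka×x - Ka×C = 0. Solving: [H⁺] = 4.1039e-04. Percent = (4.1039e-04/0.33) × 100

Percent ionization = 0.124%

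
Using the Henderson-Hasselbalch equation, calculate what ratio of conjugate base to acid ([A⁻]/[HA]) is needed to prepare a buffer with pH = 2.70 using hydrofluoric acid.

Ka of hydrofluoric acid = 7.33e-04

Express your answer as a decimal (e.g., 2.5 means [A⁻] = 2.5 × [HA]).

pKa = -log(7.33e-04) = 3.1349. pH = pKa + log([A⁻]/[HA]), so log([A⁻]/[HA]) = pH − pKa = 2.70 − 3.1349 = -0.4349. [A⁻]/[HA] = 10^(-0.4349) = 0.367

[A⁻]/[HA] = 0.367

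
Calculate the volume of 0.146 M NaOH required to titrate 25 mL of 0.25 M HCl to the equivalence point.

At equivalence: moles acid = moles base. moles HCl = 0.25 × 25/1000 = 0.00625 mol. V_base = moles / 0.146 × 1000 = 42.8 mL.

V_{base} = 42.8 mL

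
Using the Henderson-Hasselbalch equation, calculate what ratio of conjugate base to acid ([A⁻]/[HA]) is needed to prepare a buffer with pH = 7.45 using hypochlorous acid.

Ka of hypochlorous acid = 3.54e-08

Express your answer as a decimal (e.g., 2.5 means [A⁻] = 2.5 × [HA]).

pKa = -log(3.54e-08) = 7.4510. pH = pKa + log([A⁻]/[HA]), so log([A⁻]/[HA]) = pH − pKa = 7.45 − 7.4510 = -0.0010. [A⁻]/[HA] = 10^(-0.0010) = 0.998

[A⁻]/[HA] = 0.998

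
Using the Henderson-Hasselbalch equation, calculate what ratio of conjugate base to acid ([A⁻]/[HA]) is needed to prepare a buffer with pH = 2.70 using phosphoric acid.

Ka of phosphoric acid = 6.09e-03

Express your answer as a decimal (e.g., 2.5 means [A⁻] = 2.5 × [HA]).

pKa = -log(6.09e-03) = 2.2154. pH = pKa + log([A⁻]/[HA]), so log([A⁻]/[HA]) = pH − pKa = 2.70 − 2.2154 = 0.4846. [A⁻]/[HA] = 10^(0.4846) = 3.05

[A⁻]/[HA] = 3.05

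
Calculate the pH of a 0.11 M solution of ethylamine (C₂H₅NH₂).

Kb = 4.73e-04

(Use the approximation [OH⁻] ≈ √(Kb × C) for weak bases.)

[OH⁻] = √(Kb × C) = √(4.73e-04 × 0.11) = 7.2132e-03. pOH = 2.14, pH = 14 - pOH

pH = 11.86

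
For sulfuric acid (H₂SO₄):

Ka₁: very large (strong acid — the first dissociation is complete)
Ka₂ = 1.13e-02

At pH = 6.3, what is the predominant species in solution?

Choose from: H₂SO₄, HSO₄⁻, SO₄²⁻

The first dissociation is complete, so H₂SO₄ itself is never the predominant species in water; pKa₂ = -log(1.13e-02) = 1.95. For a polyprotic acid the predominant species crosses at each pKa: below pKa_n the protonated form dominates, above it the deprotonated form does. At pH = 6.3, the predominant species is SO₄²⁻.

SO₄²⁻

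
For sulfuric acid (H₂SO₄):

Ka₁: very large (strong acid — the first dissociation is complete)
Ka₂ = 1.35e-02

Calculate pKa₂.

pKa₂ = -log(Ka₂) = -log(1.35e-02) = 1.87.

pK_{a2} = 1.87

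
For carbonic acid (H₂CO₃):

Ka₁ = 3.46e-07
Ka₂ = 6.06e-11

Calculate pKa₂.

pKa₂ = -log(Ka₂) = -log(6.06e-11) = 10.22.

pK_{a2} = 10.22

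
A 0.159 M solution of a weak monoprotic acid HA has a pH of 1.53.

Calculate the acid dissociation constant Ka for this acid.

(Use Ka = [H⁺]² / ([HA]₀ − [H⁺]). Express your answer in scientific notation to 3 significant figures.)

[H⁺] = 10^(−pH) = 10^(−1.53) = 2.951e-02 M. For HA ⇌ H⁺ + A⁻, Ka = [H⁺][A⁻]/[HA] = [H⁺]² / ([HA]₀ − [H⁺]) = (2.951e-02)² / (0.159 − 2.951e-02) = 6.73e-03.

K_a = 6.73e-03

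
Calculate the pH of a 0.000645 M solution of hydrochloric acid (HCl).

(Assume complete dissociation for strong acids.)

[H⁺] = 0.000645 M for strong acid. pH = -log[H⁺] = -log(0.000645)

pH = 3.19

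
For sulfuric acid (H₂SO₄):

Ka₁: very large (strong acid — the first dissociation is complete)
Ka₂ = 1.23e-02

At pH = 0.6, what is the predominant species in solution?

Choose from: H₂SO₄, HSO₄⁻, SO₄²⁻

The first dissociation is complete, so H₂SO₄ itself is never the predominant species in water; pKa₂ = -log(1.23e-02) = 1.91. For a polyprotic acid the predominant species crosses at each pKa: below pKa_n the protonated form dominates, above it the deprotonated form does. At pH = 0.6, the predominant species is HSO₄⁻.

HSO₄⁻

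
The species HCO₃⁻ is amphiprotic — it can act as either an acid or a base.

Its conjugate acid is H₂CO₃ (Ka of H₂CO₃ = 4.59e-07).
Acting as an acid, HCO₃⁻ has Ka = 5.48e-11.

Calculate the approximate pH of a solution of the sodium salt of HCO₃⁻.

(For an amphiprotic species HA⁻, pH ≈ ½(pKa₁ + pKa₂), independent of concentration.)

pKa₁ = -log(4.59e-07) = 6.34; pKa₂ = -log(5.48e-11) = 10.26. For an amphiprotic species, pH ≈ ½(pKa₁ + pKa₂) = ½(6.34 + 10.26) = 8.30.

pH = 8.30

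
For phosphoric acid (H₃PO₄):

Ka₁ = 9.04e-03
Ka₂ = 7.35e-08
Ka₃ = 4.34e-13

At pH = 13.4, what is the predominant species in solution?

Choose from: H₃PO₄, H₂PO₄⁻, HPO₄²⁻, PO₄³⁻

pKa₁ = 2.04, pKa₂ = 7.13, pKa₃ = 12.36. For a polyprotic acid the predominant species crosses at each pKa: below pKa_n the protonated form dominates, above it the deprotonated form does. At pH = 13.4, the predominant species is PO₄³⁻.

PO₄³⁻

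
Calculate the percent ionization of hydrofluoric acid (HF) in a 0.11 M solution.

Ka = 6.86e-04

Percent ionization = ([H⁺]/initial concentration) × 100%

Using Ka equilibrium: x² + Ka×x - Ka×C = 0. Solving: [H⁺] = 8.3505e-03. Percent = (8.3505e-03/0.11) × 100

Percent ionization = 7.59%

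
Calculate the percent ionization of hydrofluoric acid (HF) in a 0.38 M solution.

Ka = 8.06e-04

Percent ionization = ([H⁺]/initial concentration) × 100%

Using Ka equilibrium: x² + Ka×x - Ka×C = 0. Solving: [H⁺] = 1.7102e-02. Percent = (1.7102e-02/0.38) × 100

Percent ionization = 4.5%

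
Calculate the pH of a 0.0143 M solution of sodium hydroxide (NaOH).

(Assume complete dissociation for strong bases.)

[OH⁻] = 0.0143 M for strong base. pOH = -log[OH⁻] = 1.84, pH = 14 - pOH

pH = 12.16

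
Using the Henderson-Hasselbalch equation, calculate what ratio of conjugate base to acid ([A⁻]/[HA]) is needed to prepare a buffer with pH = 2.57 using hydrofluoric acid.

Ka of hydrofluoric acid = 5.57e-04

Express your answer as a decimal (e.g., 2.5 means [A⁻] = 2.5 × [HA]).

pKa = -log(5.57e-04) = 3.2541. pH = pKa + log([A⁻]/[HA]), so log([A⁻]/[HA]) = pH − pKa = 2.57 − 3.2541 = -0.6841. [A⁻]/[HA] = 10^(-0.6841) = 0.207

[A⁻]/[HA] = 0.207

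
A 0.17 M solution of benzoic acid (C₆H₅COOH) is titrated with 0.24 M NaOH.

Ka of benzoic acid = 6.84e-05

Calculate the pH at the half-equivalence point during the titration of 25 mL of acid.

At half-equivalence [HA] = [A⁻], so Henderson-Hasselbalch gives pH = pKa = -log(6.84e-05) = 4.16.

pH = pKa = 4.16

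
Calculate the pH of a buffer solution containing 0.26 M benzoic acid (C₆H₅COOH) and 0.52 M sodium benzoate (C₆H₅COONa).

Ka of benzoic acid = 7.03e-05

pKa = -log(7.03e-05) = 4.15. pH = pKa + log([A⁻]/[HA]) = 4.15 + log(0.52/0.26)

pH = 4.45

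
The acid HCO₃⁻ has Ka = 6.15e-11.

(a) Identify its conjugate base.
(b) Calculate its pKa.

(a) The conjugate base is formed by removing one H⁺ from HCO₃⁻, giving CO₃²⁻. (b) pKa = -log(Ka) = -log(6.15e-11) = 10.21.

Conjugate base: CO₃²⁻; pK_a = 10.21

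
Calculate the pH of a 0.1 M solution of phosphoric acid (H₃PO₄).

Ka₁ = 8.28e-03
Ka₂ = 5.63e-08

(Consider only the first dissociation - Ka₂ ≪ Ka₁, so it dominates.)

First dissociation dominates. From Ka₁ = [H⁺][HA⁻]/[H₂A], x² + Ka₁·x − Ka₁·C = 0 with C = 0.1 M and Ka₁ = 8.28e-03. Solving: [H⁺] = (−Ka₁ + √(Ka₁² + 4·Ka₁·C)) / 2 = 2.4931e-02 M. pH = -log(2.4931e-02) = 1.60.

pH = 1.60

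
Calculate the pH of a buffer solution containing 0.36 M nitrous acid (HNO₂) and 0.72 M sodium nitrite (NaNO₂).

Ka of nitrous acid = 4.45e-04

pKa = -log(4.45e-04) = 3.35. pH = pKa + log([A⁻]/[HA]) = 3.35 + log(0.72/0.36)

pH = 3.65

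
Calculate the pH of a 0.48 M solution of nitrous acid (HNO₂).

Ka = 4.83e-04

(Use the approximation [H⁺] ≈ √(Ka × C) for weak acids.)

[H⁺] = √(Ka × C) = √(4.83e-04 × 0.48) = 1.5226e-02. pH = -log(1.5226e-02)

pH = 1.82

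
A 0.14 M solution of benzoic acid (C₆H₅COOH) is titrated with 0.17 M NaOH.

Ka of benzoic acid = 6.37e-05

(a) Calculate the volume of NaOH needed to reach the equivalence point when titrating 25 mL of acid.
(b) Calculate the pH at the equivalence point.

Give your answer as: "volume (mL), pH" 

moles acid = 0.14 × 25/1000 = 0.0035 mol; V_base = moles/0.17 × 1000 = 20.6 mL. At equivalence only the conjugate base is present: [A⁻] = 0.0035/0.046 = 7.6774e-02 M. Kb = Kw/Ka = 1.57e-10; [OH⁻] = √(Kb × [A⁻]) = 3.4717e-06; pOH = 5.46; pH = 14 - pOH = 8.54.

V = 20.6 mL, pH = 8.54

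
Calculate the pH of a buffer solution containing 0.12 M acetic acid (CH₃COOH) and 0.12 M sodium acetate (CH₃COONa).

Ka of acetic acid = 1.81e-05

pKa = -log(1.81e-05) = 4.74. pH = pKa + log([A⁻]/[HA]) = 4.74 + log(0.12/0.12)

pH = 4.74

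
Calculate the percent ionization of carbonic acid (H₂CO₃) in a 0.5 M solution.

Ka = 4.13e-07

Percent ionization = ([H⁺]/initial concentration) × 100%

Using Ka equilibrium: x² + Ka×x - Ka×C = 0. Solving: [H⁺] = 4.5422e-04. Percent = (4.5422e-04/0.5) × 100

Percent ionization = 0.0908%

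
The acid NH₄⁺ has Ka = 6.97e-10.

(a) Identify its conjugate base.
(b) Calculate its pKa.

(a) The conjugate base is formed by removing one H⁺ from NH₄⁺, giving NH₃. (b) pKa = -log(Ka) = -log(6.97e-10) = 9.16.

Conjugate base: NH₃; pK_a = 9.16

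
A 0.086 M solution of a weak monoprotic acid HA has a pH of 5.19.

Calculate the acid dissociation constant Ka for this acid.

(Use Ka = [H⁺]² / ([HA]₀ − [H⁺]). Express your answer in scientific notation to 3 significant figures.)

[H⁺] = 10^(−pH) = 10^(−5.19) = 6.457e-06 M. For HA ⇌ H⁺ + A⁻, Ka = [H⁺][A⁻]/[HA] = [H⁺]² / ([HA]₀ − [H⁺]) = (6.457e-06)² / (0.086 − 6.457e-06) = 4.85e-10.

K_a = 4.85e-10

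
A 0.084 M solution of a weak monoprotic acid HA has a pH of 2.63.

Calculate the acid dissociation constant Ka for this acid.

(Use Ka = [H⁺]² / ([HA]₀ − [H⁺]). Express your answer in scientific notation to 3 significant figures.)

[H⁺] = 10^(−pH) = 10^(−2.63) = 2.344e-03 M. For HA ⇌ H⁺ + A⁻, Ka = [H⁺][A⁻]/[HA] = [H⁺]² / ([HA]₀ − [H⁺]) = (2.344e-03)² / (0.084 − 2.344e-03) = 6.73e-05.

K_a = 6.73e-05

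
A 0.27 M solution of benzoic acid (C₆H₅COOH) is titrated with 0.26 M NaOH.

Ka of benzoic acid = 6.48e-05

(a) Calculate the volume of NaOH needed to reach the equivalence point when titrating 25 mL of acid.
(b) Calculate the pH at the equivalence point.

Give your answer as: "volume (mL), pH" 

moles acid = 0.27 × 25/1000 = 0.00675 mol; V_base = moles/0.26 × 1000 = 26.0 mL. At equivalence only the conjugate base is present: [A⁻] = 0.00675/0.051 = 1.3245e-01 M. Kb = Kw/Ka = 1.54e-10; [OH⁻] = √(Kb × [A⁻]) = 4.5211e-06; pOH = 5.34; pH = 14 - pOH = 8.66.

V = 26.0 mL, pH = 8.66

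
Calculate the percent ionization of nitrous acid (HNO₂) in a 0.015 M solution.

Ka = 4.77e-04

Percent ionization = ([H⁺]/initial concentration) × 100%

Using Ka equilibrium: x² + Ka×x - Ka×C = 0. Solving: [H⁺] = 2.4470e-03. Percent = (2.4470e-03/0.015) × 100

Percent ionization = 16.3%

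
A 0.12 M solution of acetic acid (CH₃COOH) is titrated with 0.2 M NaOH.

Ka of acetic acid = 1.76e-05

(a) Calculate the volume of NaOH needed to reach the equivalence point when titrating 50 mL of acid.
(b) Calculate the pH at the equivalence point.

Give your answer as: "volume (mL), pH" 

moles acid = 0.12 × 50/1000 = 0.006 mol; V_base = moles/0.2 × 1000 = 30.0 mL. At equivalence only the conjugate base is present: [A⁻] = 0.006/0.080 = 7.5000e-02 M. Kb = Kw/Ka = 5.68e-10; [OH⁻] = √(Kb × [A⁻]) = 6.5279e-06; pOH = 5.19; pH = 14 - pOH = 8.81.

V = 30.0 mL, pH = 8.81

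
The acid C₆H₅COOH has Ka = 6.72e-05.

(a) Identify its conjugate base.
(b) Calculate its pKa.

(a) The conjugate base is formed by removing one H⁺ from C₆H₅COOH, giving C₆H₅COO⁻. (b) pKa = -log(Ka) = -log(6.72e-05) = 4.17.

Conjugate base: C₆H₅COO⁻; pK_a = 4.17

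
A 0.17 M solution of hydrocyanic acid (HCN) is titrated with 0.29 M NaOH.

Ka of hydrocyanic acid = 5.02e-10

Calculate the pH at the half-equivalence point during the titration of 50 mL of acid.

At half-equivalence [HA] = [A⁻], so Henderson-Hasselbalch gives pH = pKa = -log(5.02e-10) = 9.30.

pH = pKa = 9.30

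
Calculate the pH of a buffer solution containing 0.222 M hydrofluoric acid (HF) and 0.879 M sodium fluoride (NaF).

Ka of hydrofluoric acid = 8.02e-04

pKa = -log(8.02e-04) = 3.10. pH = pKa + log([A⁻]/[HA]) = 3.10 + log(0.879/0.222)

pH = 3.69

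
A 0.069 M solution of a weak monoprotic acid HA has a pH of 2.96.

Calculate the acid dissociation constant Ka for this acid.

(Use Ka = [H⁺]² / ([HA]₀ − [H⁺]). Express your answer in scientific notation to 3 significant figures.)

[H⁺] = 10^(−pH) = 10^(−2.96) = 1.096e-03 M. For HA ⇌ H⁺ + A⁻, Ka = [H⁺][A⁻]/[HA] = [H⁺]² / ([HA]₀ − [H⁺]) = (1.096e-03)² / (0.069 − 1.096e-03) = 1.77e-05.

K_a = 1.77e-05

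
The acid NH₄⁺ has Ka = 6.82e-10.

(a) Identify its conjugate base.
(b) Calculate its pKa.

(a) The conjugate base is formed by removing one H⁺ from NH₄⁺, giving NH₃. (b) pKa = -log(Ka) = -log(6.82e-10) = 9.17.

Conjugate base: NH₃; pK_a = 9.17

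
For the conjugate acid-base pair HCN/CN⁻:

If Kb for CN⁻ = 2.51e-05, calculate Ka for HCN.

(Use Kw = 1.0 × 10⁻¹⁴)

For a conjugate pair Ka × Kb = Kw, so Ka = Kw/Kb = 1.0 × 10⁻¹⁴ / 2.51e-05 = 3.98e-10.

K_a = 3.98e-10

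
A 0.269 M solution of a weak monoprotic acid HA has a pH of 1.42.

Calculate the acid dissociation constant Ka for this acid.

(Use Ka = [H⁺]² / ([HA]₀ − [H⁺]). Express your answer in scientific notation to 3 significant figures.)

[H⁺] = 10^(−pH) = 10^(−1.42) = 3.802e-02 M. For HA ⇌ H⁺ + A⁻, Ka = [H⁺][A⁻]/[HA] = [H⁺]² / ([HA]₀ − [H⁺]) = (3.802e-02)² / (0.269 − 3.802e-02) = 6.26e-03.

K_a = 6.26e-03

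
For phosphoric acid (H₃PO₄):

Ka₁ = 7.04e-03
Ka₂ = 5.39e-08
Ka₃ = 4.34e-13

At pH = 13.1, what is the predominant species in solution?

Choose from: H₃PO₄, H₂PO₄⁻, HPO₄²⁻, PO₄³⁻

pKa₁ = 2.15, pKa₂ = 7.27, pKa₃ = 12.36. For a polyprotic acid the predominant species crosses at each pKa: below pKa_n the protonated form dominates, above it the deprotonated form does. At pH = 13.1, the predominant species is PO₄³⁻.

PO₄³⁻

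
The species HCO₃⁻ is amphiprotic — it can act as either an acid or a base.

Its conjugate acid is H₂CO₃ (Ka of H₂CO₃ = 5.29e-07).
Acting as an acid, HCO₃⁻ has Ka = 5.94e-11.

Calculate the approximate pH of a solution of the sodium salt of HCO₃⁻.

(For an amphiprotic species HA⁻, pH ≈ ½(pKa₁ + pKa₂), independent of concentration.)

pKa₁ = -log(5.29e-07) = 6.28; pKa₂ = -log(5.94e-11) = 10.23. For an amphiprotic species, pH ≈ ½(pKa₁ + pKa₂) = ½(6.28 + 10.23) = 8.25.

pH = 8.25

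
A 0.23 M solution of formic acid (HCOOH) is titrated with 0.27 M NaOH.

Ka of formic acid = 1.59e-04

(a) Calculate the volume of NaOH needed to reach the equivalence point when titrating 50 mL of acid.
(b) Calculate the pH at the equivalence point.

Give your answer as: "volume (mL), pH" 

moles acid = 0.23 × 50/1000 = 0.0115 mol; V_base = moles/0.27 × 1000 = 42.6 mL. At equivalence only the conjugate base is present: [A⁻] = 0.0115/0.093 = 1.2420e-01 M. Kb = Kw/Ka = 6.29e-11; [OH⁻] = √(Kb × [A⁻]) = 2.7949e-06; pOH = 5.55; pH = 14 - pOH = 8.45.

V = 42.6 mL, pH = 8.45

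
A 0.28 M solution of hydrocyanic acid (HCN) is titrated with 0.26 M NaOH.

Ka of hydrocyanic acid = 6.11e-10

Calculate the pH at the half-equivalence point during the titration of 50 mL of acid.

At half-equivalence [HA] = [A⁻], so Henderson-Hasselbalch gives pH = pKa = -log(6.11e-10) = 9.21.

pH = pKa = 9.21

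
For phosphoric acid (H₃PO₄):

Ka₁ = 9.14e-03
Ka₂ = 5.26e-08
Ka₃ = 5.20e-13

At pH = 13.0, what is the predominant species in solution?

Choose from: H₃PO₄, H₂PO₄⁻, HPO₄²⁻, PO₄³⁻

pKa₁ = 2.04, pKa₂ = 7.28, pKa₃ = 12.28. For a polyprotic acid the predominant species crosses at each pKa: below pKa_n the protonated form dominates, above it the deprotonated form does. At pH = 13.0, the predominant species is PO₄³⁻.

PO₄³⁻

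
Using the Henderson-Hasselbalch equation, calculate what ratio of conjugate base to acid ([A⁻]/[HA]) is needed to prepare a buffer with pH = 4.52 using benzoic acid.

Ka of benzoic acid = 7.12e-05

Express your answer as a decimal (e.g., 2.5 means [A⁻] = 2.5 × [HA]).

pKa = -log(7.12e-05) = 4.1475. pH = pKa + log([A⁻]/[HA]), so log([A⁻]/[HA]) = pH − pKa = 4.52 − 4.1475 = 0.3725. [A⁻]/[HA] = 10^(0.3725) = 2.36

[A⁻]/[HA] = 2.36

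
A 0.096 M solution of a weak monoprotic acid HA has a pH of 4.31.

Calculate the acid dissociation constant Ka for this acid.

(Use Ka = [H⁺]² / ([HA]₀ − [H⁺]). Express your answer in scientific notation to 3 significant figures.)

[H⁺] = 10^(−pH) = 10^(−4.31) = 4.898e-05 M. For HA ⇌ H⁺ + A⁻, Ka = [H⁺][A⁻]/[HA] = [H⁺]² / ([HA]₀ − [H⁺]) = (4.898e-05)² / (0.096 − 4.898e-05) = 2.50e-08.

K_a = 2.50e-08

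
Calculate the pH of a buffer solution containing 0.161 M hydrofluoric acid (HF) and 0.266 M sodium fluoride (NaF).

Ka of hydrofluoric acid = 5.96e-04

pKa = -log(5.96e-04) = 3.22. pH = pKa + log([A⁻]/[HA]) = 3.22 + log(0.266/0.161)

pH = 3.44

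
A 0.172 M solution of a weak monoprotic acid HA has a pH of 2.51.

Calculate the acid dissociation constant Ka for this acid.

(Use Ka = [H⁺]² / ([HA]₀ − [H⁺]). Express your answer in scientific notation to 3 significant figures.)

[H⁺] = 10^(−pH) = 10^(−2.51) = 3.090e-03 M. For HA ⇌ H⁺ + A⁻, Ka = [H⁺][A⁻]/[HA] = [H⁺]² / ([HA]₀ − [H⁺]) = (3.090e-03)² / (0.172 − 3.090e-03) = 5.65e-05.

K_a = 5.65e-05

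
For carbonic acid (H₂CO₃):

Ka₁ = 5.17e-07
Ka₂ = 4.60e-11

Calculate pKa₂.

pKa₂ = -log(Ka₂) = -log(4.60e-11) = 10.34.

pK_{a2} = 10.34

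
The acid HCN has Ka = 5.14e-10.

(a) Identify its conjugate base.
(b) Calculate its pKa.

(a) The conjugate base is formed by removing one H⁺ from HCN, giving CN⁻. (b) pKa = -log(Ka) = -log(5.14e-10) = 9.29.

Conjugate base: CN⁻; pK_a = 9.29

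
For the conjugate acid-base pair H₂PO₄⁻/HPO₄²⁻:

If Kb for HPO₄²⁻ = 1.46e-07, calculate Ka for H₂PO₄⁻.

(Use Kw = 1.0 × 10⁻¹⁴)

For a conjugate pair Ka × Kb = Kw, so Ka = Kw/Kb = 1.0 × 10⁻¹⁴ / 1.46e-07 = 6.85e-08.

K_a = 6.85e-08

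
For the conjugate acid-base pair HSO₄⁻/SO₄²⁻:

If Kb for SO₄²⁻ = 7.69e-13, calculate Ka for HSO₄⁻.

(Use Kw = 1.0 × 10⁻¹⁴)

For a conjugate pair Ka × Kb = Kw, so Ka = Kw/Kb = 1.0 × 10⁻¹⁴ / 7.69e-13 = 1.30e-02.

K_a = 1.30e-02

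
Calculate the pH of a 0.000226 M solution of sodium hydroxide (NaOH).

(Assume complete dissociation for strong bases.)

[OH⁻] = 0.000226 M for strong base. pOH = -log[OH⁻] = 3.65, pH = 14 - pOH

pH = 10.35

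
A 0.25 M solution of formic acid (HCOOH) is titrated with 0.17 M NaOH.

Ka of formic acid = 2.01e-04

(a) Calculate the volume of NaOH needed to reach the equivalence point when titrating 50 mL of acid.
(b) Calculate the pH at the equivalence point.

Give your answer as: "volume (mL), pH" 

moles acid = 0.25 × 50/1000 = 0.0125 mol; V_base = moles/0.17 × 1000 = 73.5 mL. At equivalence only the conjugate base is present: [A⁻] = 0.0125/0.124 = 1.0119e-01 M. Kb = Kw/Ka = 4.98e-11; [OH⁻] = √(Kb × [A⁻]) = 2.2437e-06; pOH = 5.65; pH = 14 - pOH = 8.35.

V = 73.5 mL, pH = 8.35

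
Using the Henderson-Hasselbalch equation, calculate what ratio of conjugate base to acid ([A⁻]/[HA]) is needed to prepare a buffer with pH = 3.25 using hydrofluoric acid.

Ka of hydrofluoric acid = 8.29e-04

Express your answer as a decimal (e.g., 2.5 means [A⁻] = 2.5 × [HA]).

pKa = -log(8.29e-04) = 3.0814. pH = pKa + log([A⁻]/[HA]), so log([A⁻]/[HA]) = pH − pKa = 3.25 − 3.0814 = 0.1686. [A⁻]/[HA] = 10^(0.1686) = 1.47

[A⁻]/[HA] = 1.47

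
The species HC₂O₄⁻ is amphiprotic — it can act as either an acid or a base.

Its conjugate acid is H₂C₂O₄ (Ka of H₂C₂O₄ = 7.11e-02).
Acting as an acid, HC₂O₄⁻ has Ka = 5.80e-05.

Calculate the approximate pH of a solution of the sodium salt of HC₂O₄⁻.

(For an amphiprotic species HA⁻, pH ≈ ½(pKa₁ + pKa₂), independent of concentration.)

pKa₁ = -log(7.11e-02) = 1.15; pKa₂ = -log(5.80e-05) = 4.24. For an amphiprotic species, pH ≈ ½(pKa₁ + pKa₂) = ½(1.15 + 4.24) = 2.69.

pH = 2.69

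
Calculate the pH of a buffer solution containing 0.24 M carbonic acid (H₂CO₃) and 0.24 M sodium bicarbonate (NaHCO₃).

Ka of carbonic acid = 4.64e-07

pKa = -log(4.64e-07) = 6.33. pH = pKa + log([A⁻]/[HA]) = 6.33 + log(0.24/0.24)

pH = 6.33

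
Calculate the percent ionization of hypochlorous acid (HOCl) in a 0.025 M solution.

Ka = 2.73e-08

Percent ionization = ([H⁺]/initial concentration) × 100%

Using Ka equilibrium: x² + Ka×x - Ka×C = 0. Solving: [H⁺] = 2.6111e-05. Percent = (2.6111e-05/0.025) × 100

Percent ionization = 0.104%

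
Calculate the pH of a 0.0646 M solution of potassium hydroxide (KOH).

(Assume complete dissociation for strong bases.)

[OH⁻] = 0.0646 M for strong base. pOH = -log[OH⁻] = 1.19, pH = 14 - pOH

pH = 12.81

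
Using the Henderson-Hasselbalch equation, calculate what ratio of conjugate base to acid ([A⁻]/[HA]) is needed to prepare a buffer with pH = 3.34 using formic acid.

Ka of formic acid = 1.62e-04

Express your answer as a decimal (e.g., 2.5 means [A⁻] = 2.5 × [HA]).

pKa = -log(1.62e-04) = 3.7905. pH = pKa + log([A⁻]/[HA]), so log([A⁻]/[HA]) = pH − pKa = 3.34 − 3.7905 = -0.4505. [A⁻]/[HA] = 10^(-0.4505) = 0.354

[A⁻]/[HA] = 0.354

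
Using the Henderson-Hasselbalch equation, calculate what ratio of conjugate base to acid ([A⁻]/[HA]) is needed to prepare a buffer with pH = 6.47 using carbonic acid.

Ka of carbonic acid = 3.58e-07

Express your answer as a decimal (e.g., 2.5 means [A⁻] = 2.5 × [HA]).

pKa = -log(3.58e-07) = 6.4461. pH = pKa + log([A⁻]/[HA]), so log([A⁻]/[HA]) = pH − pKa = 6.47 − 6.4461 = 0.0239. [A⁻]/[HA] = 10^(0.0239) = 1.06

[A⁻]/[HA] = 1.06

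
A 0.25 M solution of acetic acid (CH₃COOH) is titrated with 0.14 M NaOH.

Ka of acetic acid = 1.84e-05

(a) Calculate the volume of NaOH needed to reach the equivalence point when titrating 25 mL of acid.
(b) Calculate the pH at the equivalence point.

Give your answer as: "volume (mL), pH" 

moles acid = 0.25 × 25/1000 = 0.00625 mol; V_base = moles/0.14 × 1000 = 44.6 mL. At equivalence only the conjugate base is present: [A⁻] = 0.00625/0.070 = 8.9744e-02 M. Kb = Kw/Ka = 5.43e-10; [OH⁻] = √(Kb × [A⁻]) = 6.9838e-06; pOH = 5.16; pH = 14 - pOH = 8.84.

V = 44.6 mL, pH = 8.84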